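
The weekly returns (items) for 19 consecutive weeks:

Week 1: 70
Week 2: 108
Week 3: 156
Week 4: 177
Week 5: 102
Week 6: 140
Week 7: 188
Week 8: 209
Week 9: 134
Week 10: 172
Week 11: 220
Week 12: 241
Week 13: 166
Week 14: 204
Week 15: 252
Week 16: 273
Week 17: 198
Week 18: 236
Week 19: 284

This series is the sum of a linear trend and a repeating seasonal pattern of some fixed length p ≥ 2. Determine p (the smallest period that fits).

First differences y_{t+1} − y_t: 38, 48, 21, -75, 38, 48, 21, -75, 38, 48, …
The difference pattern repeats every 4 terms and not for any smaller step, so p = 4.

4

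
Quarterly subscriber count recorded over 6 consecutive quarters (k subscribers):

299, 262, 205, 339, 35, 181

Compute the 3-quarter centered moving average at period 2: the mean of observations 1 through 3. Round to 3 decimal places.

Sum of periods 1–3: 299 + 262 + 205 = 766
Divide by 3: 766 / 3 = 255.333

255.333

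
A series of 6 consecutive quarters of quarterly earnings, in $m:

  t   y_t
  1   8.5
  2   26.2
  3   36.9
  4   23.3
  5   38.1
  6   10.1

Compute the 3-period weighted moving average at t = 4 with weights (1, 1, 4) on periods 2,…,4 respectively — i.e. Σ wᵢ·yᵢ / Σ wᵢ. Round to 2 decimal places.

Weighted sum: 1·26.2 + 1·36.9 + 4·23.3 = 26.2 + 36.9 + 93.2 = 156.3
Weight total: 1 + 1 + 4 = 6
WMA = 156.3 / 6 = 26.05

26.05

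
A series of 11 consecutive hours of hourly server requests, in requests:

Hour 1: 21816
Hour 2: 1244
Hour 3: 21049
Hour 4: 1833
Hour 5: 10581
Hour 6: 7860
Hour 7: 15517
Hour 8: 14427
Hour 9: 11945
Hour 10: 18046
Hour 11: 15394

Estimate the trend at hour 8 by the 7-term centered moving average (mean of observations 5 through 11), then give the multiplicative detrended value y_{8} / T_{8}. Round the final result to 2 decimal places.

Trend T_8 = (10581 + 7860 + 15517 + 14427 + 11945 + 18046 + 15394) / 7 = 93770/7 = 13395.7143
Ratio to trend: 14427 / 13395.7143 = 1.08

1.08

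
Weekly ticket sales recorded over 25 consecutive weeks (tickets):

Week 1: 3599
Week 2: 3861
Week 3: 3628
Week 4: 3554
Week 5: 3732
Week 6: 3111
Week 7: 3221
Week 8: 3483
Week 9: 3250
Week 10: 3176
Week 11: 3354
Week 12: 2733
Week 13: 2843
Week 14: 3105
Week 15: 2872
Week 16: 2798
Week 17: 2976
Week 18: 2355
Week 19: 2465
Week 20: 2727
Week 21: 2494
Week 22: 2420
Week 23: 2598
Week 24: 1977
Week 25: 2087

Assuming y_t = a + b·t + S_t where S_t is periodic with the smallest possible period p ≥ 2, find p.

6

First differences y_{t+1} − y_t: 262, -233, -74, 178, -621, 110, 262, -233, -74, 178, -621, 110, 262, -233, …
The difference pattern repeats every 6 terms and not for any smaller step, so p = 6.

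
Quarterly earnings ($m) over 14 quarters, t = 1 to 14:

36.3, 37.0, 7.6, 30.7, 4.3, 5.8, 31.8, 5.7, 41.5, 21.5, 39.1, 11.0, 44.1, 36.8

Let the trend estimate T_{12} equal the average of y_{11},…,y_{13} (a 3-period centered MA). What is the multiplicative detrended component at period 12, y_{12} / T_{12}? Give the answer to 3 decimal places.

0.350

Trend T_12 = (39.1 + 11.0 + 44.1) / 3 = 94.2/3 = 31.40000
Ratio to trend: 11.0 / 31.40000 = 0.350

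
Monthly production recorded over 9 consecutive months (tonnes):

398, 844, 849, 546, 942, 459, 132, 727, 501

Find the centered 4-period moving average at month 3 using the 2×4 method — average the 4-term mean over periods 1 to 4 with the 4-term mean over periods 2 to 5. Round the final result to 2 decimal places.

727.25

Sum over 1–4: 398 + 844 + 849 + 546 = 2637
Sum over 2–5: 844 + 849 + 546 + 942 = 3181
CMA at t=3 = (2637 + 3181) / (2·4) = 5818 / 8 = 727.25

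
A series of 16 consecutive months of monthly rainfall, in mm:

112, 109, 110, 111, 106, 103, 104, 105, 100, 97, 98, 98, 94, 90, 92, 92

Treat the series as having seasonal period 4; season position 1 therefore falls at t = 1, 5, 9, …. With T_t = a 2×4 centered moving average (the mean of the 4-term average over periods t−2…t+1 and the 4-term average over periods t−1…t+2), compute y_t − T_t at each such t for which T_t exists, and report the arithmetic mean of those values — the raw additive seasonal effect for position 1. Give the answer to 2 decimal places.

-0.58

Season position 1 occurs at t = 5, 9, 13 (where T_t is defined).
t=5: T_5 = 106.7500; y_5 − T_5 = 106 − 106.7500 = -0.7500
t=9: T_9 = 100.7500; y_9 − T_9 = 100 − 100.7500 = -0.7500
t=13: T_13 = 94.2500; y_13 − T_13 = 94 − 94.2500 = -0.2500
Mean deviation: (-0.7500 + -0.7500 + -0.2500) / 3 = -0.58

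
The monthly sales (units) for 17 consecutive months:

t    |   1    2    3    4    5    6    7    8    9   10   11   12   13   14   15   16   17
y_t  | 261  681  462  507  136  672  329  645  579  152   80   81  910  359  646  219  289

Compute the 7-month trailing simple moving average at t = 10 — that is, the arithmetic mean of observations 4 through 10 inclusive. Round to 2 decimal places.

Sum of periods 4–10: 507 + 136 + 672 + 329 + 645 + 579 + 152 = 3020
Divide by 7: 3020 / 7 = 431.43

431.43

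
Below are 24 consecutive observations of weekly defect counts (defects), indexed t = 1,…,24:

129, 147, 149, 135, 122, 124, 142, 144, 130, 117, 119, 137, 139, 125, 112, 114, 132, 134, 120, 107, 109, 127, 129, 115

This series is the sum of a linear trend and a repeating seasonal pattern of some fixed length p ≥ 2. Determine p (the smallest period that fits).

First differences y_{t+1} − y_t: 18, 2, -14, -13, 2, 18, 2, -14, -13, 2, 18, 2, …
The difference pattern repeats every 5 terms and not for any smaller step, so p = 5.

5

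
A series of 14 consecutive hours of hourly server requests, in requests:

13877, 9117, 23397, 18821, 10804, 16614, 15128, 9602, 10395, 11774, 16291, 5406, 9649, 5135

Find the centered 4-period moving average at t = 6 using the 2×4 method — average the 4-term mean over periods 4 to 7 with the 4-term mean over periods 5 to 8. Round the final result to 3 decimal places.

14189.375

Sum over 4–7: 18821 + 10804 + 16614 + 15128 = 61367
Sum over 5–8: 10804 + 16614 + 15128 + 9602 = 52148
CMA at t=6 = (61367 + 52148) / (2·4) = 113515 / 8 = 14189.375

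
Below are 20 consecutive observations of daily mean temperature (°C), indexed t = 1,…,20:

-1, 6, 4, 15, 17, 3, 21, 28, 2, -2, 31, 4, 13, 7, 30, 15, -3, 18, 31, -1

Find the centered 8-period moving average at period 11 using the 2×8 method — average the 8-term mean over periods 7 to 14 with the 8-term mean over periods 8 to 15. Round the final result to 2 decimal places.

13.56

Sum over 7–14: 21 + 28 + 2 + (-2) + 31 + 4 + 13 + 7 = 104
Sum over 8–15: 28 + 2 + (-2) + 31 + 4 + 13 + 7 + 30 = 113
CMA at t=11 = (104 + 113) / (2·8) = 217 / 16 = 13.56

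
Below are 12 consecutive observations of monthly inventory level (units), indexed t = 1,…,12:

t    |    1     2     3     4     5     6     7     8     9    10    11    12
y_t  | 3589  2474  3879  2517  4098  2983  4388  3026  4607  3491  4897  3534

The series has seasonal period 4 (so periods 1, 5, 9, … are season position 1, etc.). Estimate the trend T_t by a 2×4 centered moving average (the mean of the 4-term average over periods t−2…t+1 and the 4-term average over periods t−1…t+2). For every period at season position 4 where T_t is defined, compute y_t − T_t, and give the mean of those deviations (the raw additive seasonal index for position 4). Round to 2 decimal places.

Season position 4 occurs at t = 4, 8 (where T_t is defined).
t=4: T_4 = 3305.6250; y_4 − T_4 = 2517 − 3305.6250 = -788.6250
t=8: T_8 = 3814.5000; y_8 − T_8 = 3026 − 3814.5000 = -788.5000
Mean deviation: (-788.6250 + -788.5000) / 2 = -788.56

-788.56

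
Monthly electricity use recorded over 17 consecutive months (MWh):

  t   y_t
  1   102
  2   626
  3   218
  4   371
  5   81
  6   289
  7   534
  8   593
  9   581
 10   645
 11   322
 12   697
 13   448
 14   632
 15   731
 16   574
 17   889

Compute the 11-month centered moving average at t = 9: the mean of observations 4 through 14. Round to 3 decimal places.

Sum of periods 4–14: 371 + 81 + 289 + 534 + 593 + 581 + 645 + 322 + 697 + 448 + 632 = 5193
Divide by 11: 5193 / 11 = 472.091

472.091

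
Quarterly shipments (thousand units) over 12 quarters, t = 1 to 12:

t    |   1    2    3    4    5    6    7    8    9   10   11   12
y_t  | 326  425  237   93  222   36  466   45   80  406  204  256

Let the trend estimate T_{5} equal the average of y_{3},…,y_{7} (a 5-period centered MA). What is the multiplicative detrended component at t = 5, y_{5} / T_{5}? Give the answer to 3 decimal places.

Trend T_5 = (237 + 93 + 222 + 36 + 466) / 5 = 1054/5 = 210.80000
Ratio to trend: 222 / 210.80000 = 1.053

1.053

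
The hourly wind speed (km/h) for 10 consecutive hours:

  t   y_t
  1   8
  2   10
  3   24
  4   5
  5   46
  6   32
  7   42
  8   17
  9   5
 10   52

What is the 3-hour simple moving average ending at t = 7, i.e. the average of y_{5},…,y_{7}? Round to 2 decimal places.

Sum of periods 5–7: 46 + 32 + 42 = 120
Divide by 3: 120 / 3 = 40.00

40.00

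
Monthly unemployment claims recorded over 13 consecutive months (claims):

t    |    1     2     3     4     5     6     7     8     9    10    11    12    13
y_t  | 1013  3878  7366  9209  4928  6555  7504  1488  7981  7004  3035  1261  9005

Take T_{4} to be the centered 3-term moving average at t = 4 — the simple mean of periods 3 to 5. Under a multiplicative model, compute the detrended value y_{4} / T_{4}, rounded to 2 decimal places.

Trend T_4 = (7366 + 9209 + 4928) / 3 = 21503/3 = 7167.6667
Ratio to trend: 9209 / 7167.6667 = 1.28

1.28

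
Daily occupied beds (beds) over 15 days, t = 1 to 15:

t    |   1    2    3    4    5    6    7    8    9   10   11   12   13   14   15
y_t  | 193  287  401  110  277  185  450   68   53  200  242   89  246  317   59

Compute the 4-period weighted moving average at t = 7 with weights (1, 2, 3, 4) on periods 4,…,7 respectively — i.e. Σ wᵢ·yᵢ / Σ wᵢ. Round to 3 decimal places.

Weighted sum: 1·110 + 2·277 + 3·185 + 4·450 = 110 + 554 + 555 + 1800 = 3019
Weight total: 1 + 2 + 3 + 4 = 10
WMA = 3019 / 10 = 301.900

301.900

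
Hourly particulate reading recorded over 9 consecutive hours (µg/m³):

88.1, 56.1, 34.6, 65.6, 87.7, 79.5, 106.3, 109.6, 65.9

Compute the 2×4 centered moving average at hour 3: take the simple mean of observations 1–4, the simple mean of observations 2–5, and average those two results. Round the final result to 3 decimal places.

Sum over 1–4: 88.1 + 56.1 + 34.6 + 65.6 = 244.4
Sum over 2–5: 56.1 + 34.6 + 65.6 + 87.7 = 244.0
CMA at t=3 = (244.4 + 244.0) / (2·4) = 488.4 / 8 = 61.050

61.050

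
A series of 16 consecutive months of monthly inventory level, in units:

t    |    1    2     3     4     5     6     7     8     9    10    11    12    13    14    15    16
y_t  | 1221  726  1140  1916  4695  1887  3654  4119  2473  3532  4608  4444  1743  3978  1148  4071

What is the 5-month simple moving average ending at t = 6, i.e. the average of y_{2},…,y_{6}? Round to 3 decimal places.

Sum of periods 2–6: 726 + 1140 + 1916 + 4695 + 1887 = 10364
Divide by 5: 10364 / 5 = 2072.800

2072.800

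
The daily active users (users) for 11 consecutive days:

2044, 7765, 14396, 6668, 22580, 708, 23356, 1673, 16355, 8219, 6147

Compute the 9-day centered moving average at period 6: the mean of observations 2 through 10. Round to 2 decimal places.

11302.22

Sum of periods 2–10: 7765 + 14396 + 6668 + 22580 + 708 + 23356 + 1673 + 16355 + 8219 = 101720
Divide by 9: 101720 / 9 = 11302.22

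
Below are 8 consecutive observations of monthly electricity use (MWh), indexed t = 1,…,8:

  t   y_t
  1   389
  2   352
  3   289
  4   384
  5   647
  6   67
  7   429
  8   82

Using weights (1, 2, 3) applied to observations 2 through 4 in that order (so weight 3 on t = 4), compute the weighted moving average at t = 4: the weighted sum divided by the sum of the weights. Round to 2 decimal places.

347.00

Weighted sum: 1·352 + 2·289 + 3·384 = 352 + 578 + 1152 = 2082
Weight total: 1 + 2 + 3 = 6
WMA = 2082 / 6 = 347.00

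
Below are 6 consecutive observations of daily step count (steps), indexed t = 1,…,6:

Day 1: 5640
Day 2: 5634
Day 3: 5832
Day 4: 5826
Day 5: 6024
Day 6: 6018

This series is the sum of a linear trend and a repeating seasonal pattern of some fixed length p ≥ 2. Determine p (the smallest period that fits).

First differences y_{t+1} − y_t: -6, 198, -6, 198, -6, …
The difference pattern repeats every 2 terms and not for any smaller step, so p = 2.

2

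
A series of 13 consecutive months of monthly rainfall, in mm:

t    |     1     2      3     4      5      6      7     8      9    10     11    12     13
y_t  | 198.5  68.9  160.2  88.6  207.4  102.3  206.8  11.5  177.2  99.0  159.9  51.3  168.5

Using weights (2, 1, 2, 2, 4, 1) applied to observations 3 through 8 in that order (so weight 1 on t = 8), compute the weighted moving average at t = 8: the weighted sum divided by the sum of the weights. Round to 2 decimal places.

Weighted sum: 2·160.2 + 1·88.6 + 2·207.4 + 2·102.3 + 4·206.8 + 1·11.5 = 320.4 + 88.6 + 414.8 + 204.6 + 827.2 + 11.5 = 1867.1
Weight total: 2 + 1 + 2 + 2 + 4 + 1 = 12
WMA = 1867.1 / 12 = 155.59

155.59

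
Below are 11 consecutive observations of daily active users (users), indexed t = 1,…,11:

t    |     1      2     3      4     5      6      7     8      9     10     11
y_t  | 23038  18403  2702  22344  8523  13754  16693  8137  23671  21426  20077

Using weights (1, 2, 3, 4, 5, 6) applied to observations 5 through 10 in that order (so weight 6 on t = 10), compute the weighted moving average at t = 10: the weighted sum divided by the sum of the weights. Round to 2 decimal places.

17408.05

Weighted sum: 1·8523 + 2·13754 + 3·16693 + 4·8137 + 5·23671 + 6·21426 = 8523 + 27508 + 50079 + 32548 + 118355 + 128556 = 365569
Weight total: 1 + 2 + 3 + 4 + 5 + 6 = 21
WMA = 365569 / 21 = 17408.05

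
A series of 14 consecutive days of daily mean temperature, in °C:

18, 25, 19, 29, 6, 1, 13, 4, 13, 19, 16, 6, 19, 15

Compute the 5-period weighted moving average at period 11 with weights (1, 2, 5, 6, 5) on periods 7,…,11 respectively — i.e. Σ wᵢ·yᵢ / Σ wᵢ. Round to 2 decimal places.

14.74

Weighted sum: 1·13 + 2·4 + 5·13 + 6·19 + 5·16 = 13 + 8 + 65 + 114 + 80 = 280
Weight total: 1 + 2 + 5 + 6 + 5 = 19
WMA = 280 / 19 = 14.74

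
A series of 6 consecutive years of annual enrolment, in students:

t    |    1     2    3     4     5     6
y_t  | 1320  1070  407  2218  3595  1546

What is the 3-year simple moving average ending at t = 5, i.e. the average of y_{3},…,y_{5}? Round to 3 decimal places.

Sum of periods 3–5: 407 + 2218 + 3595 = 6220
Divide by 3: 6220 / 3 = 2073.333

2073.333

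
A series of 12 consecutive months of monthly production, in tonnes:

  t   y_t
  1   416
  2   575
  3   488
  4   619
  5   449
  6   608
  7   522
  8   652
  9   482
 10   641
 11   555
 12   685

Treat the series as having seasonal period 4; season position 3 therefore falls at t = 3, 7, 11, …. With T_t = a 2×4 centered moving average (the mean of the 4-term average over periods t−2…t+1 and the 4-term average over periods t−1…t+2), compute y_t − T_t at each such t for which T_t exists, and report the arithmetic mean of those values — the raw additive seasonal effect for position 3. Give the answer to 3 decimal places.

-40.250

Season position 3 occurs at t = 3, 7 (where T_t is defined).
t=3: T_3 = 528.62500; y_3 − T_3 = 488 − 528.62500 = -40.62500
t=7: T_7 = 561.87500; y_7 − T_7 = 522 − 561.87500 = -39.87500
Mean deviation: (-40.62500 + -39.87500) / 2 = -40.250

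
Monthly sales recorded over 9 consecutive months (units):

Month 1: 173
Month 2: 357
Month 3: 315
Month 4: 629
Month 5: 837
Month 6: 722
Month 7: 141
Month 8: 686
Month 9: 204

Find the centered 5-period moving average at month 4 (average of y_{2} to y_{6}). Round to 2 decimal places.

572.00

Sum of periods 2–6: 357 + 315 + 629 + 837 + 722 = 2860
Divide by 5: 2860 / 5 = 572.00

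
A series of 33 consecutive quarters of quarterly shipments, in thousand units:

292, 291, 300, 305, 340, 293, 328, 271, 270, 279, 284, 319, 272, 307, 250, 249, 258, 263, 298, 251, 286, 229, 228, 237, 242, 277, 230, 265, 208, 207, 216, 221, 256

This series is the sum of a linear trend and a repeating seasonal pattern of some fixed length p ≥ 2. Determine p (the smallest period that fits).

7

First differences y_{t+1} − y_t: -1, 9, 5, 35, -47, 35, -57, -1, 9, 5, 35, -47, 35, -57, -1, 9, …
The difference pattern repeats every 7 terms and not for any smaller step, so p = 7.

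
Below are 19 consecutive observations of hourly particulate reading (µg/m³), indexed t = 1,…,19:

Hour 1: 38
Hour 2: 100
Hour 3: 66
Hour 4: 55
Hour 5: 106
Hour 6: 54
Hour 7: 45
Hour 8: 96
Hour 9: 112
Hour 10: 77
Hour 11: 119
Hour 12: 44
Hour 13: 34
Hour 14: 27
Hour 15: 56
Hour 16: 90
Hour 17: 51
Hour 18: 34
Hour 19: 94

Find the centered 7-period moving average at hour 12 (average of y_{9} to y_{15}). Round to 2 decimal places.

Sum of periods 9–15: 112 + 77 + 119 + 44 + 34 + 27 + 56 = 469
Divide by 7: 469 / 7 = 67.00

67.00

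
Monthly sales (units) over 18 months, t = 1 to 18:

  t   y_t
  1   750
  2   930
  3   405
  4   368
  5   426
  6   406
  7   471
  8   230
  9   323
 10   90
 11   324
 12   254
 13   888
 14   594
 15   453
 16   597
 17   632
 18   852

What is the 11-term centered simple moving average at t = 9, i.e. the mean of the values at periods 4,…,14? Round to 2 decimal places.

397.64

Sum of periods 4–14: 368 + 426 + 406 + 471 + 230 + 323 + 90 + 324 + 254 + 888 + 594 = 4374
Divide by 11: 4374 / 11 = 397.64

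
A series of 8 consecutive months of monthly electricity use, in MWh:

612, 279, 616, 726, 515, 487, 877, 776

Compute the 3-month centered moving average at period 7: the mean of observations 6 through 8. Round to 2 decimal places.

Sum of periods 6–8: 487 + 877 + 776 = 2140
Divide by 3: 2140 / 3 = 713.33

713.33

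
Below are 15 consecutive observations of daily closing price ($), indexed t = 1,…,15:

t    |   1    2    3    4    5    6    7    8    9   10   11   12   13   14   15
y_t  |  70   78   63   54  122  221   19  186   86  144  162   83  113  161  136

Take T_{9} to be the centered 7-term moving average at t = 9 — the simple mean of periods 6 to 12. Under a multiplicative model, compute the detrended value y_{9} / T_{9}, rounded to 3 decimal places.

0.668

Trend T_9 = (221 + 19 + 186 + 86 + 144 + 162 + 83) / 7 = 901/7 = 128.71429
Ratio to trend: 86 / 128.71429 = 0.668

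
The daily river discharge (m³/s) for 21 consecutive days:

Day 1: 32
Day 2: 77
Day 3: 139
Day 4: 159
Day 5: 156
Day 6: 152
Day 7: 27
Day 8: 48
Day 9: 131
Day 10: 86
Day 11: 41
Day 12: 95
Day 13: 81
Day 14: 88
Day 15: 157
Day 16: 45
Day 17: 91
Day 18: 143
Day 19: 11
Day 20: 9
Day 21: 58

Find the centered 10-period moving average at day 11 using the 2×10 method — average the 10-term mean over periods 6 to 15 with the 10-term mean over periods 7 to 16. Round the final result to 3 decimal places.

Sum over 6–15: 152 + 27 + 48 + 131 + 86 + 41 + 95 + 81 + 88 + 157 = 906
Sum over 7–16: 27 + 48 + 131 + 86 + 41 + 95 + 81 + 88 + 157 + 45 = 799
CMA at t=11 = (906 + 799) / (2·10) = 1705 / 20 = 85.250

85.250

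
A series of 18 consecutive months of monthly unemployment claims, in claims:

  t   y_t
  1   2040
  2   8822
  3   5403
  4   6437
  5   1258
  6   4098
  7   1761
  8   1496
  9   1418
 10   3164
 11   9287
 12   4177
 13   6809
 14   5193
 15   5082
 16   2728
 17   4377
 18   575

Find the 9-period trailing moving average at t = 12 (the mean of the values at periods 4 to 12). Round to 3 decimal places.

3677.333

Sum of periods 4–12: 6437 + 1258 + 4098 + 1761 + 1496 + 1418 + 3164 + 9287 + 4177 = 33096
Divide by 9: 33096 / 9 = 3677.333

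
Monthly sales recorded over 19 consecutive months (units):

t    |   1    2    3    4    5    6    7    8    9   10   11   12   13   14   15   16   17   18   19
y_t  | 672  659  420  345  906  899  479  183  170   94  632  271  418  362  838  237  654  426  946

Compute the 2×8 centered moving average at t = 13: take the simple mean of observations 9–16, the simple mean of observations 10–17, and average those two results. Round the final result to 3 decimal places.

408.000

Sum over 9–16: 170 + 94 + 632 + 271 + 418 + 362 + 838 + 237 = 3022
Sum over 10–17: 94 + 632 + 271 + 418 + 362 + 838 + 237 + 654 = 3506
CMA at t=13 = (3022 + 3506) / (2·8) = 6528 / 16 = 408.000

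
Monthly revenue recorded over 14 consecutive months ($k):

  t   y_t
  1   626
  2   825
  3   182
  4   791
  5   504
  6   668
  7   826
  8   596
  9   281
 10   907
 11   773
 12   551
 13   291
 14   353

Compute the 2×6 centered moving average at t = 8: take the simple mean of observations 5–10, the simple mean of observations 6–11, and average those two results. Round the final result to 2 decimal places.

652.75

Sum over 5–10: 504 + 668 + 826 + 596 + 281 + 907 = 3782
Sum over 6–11: 668 + 826 + 596 + 281 + 907 + 773 = 4051
CMA at t=8 = (3782 + 4051) / (2·6) = 7833 / 12 = 652.75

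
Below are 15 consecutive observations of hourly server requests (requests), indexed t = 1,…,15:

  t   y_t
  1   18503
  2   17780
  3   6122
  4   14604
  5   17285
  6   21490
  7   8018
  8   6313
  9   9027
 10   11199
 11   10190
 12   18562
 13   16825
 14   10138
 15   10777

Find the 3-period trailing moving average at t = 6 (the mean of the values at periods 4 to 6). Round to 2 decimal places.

17793.00

Sum of periods 4–6: 14604 + 17285 + 21490 = 53379
Divide by 3: 53379 / 3 = 17793.00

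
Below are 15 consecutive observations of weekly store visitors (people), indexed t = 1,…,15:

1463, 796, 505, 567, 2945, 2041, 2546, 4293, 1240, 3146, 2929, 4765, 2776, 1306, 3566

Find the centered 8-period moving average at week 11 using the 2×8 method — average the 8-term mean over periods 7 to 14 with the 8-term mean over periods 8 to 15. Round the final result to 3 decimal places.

2938.875

Sum over 7–14: 2546 + 4293 + 1240 + 3146 + 2929 + 4765 + 2776 + 1306 = 23001
Sum over 8–15: 4293 + 1240 + 3146 + 2929 + 4765 + 2776 + 1306 + 3566 = 24021
CMA at t=11 = (23001 + 24021) / (2·8) = 47022 / 16 = 2938.875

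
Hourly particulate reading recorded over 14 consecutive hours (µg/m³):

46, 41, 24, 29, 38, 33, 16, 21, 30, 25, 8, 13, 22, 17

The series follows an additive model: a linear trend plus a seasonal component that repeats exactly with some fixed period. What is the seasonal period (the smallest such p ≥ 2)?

First differences y_{t+1} − y_t: -5, -17, 5, 9, -5, -17, 5, 9, -5, -17, …
The difference pattern repeats every 4 terms and not for any smaller step, so p = 4.

4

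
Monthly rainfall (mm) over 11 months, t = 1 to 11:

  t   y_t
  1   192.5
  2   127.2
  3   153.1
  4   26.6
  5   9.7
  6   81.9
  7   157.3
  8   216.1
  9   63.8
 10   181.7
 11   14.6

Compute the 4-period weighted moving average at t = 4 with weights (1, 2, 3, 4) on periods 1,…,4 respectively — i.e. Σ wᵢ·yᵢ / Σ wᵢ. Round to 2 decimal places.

Weighted sum: 1·192.5 + 2·127.2 + 3·153.1 + 4·26.6 = 192.5 + 254.4 + 459.3 + 106.4 = 1012.6
Weight total: 1 + 2 + 3 + 4 = 10
WMA = 1012.6 / 10 = 101.26

101.26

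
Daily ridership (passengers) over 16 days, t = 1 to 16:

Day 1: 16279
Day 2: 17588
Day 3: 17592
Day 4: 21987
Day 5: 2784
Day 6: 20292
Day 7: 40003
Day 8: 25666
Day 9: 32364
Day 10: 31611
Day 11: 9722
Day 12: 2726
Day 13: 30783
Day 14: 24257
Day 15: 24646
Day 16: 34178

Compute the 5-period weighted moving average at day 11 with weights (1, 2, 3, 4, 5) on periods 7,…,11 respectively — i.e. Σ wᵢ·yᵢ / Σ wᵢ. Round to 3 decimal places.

24232.067

Weighted sum: 1·40003 + 2·25666 + 3·32364 + 4·31611 + 5·9722 = 40003 + 51332 + 97092 + 126444 + 48610 = 363481
Weight total: 1 + 2 + 3 + 4 + 5 = 15
WMA = 363481 / 15 = 24232.067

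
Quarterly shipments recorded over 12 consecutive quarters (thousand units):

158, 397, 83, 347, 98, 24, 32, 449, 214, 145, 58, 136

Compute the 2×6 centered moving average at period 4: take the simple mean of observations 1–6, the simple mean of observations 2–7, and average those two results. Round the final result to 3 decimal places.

Sum over 1–6: 158 + 397 + 83 + 347 + 98 + 24 = 1107
Sum over 2–7: 397 + 83 + 347 + 98 + 24 + 32 = 981
CMA at t=4 = (1107 + 981) / (2·6) = 2088 / 12 = 174.000

174.000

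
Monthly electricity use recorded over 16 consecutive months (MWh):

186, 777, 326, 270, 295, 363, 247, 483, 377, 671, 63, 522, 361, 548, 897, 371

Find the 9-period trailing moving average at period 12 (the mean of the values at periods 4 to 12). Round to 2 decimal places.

365.67

Sum of periods 4–12: 270 + 295 + 363 + 247 + 483 + 377 + 671 + 63 + 522 = 3291
Divide by 9: 3291 / 9 = 365.67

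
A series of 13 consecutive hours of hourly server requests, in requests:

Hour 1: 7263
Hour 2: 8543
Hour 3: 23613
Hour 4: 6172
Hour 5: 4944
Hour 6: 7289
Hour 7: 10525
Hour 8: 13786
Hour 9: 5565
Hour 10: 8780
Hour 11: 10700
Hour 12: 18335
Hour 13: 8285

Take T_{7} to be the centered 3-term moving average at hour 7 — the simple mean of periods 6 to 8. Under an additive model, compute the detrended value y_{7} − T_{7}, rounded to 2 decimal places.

Trend T_7 = (7289 + 10525 + 13786) / 3 = 31600/3 = 10533.3333
Detrended value: 10525 − 10533.3333 = -8.33

-8.33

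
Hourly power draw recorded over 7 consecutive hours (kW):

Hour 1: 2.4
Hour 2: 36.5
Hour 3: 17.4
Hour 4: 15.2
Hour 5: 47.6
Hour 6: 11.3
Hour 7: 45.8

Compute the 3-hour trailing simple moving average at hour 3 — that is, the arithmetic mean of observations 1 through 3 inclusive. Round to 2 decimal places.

18.77

Sum of periods 1–3: 2.4 + 36.5 + 17.4 = 56.3
Divide by 3: 56.3 / 3 = 18.77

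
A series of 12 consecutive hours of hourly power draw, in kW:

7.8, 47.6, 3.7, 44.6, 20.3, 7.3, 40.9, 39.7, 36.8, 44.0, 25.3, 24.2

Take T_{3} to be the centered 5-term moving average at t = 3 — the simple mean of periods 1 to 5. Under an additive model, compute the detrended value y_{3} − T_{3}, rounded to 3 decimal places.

Trend T_3 = (7.8 + 47.6 + 3.7 + 44.6 + 20.3) / 5 = 124.0/5 = 24.80000
Detrended value: 3.7 − 24.80000 = -21.100

-21.100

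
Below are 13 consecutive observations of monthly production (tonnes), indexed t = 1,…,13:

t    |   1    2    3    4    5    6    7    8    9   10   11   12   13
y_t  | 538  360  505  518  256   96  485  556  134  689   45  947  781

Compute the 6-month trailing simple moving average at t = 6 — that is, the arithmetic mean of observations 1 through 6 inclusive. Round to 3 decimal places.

Sum of periods 1–6: 538 + 360 + 505 + 518 + 256 + 96 = 2273
Divide by 6: 2273 / 6 = 378.833

378.833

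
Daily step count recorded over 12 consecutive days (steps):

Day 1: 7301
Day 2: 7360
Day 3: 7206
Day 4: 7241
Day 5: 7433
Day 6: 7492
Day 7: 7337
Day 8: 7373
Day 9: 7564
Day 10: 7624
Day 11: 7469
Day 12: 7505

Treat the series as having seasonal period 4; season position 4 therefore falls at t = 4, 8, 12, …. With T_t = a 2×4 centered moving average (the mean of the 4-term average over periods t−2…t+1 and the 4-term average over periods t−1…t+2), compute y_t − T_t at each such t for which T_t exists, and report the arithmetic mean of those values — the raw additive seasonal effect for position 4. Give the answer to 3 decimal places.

-85.250

Season position 4 occurs at t = 4, 8 (where T_t is defined).
t=4: T_4 = 7326.50000; y_4 − T_4 = 7241 − 7326.50000 = -85.50000
t=8: T_8 = 7458.00000; y_8 − T_8 = 7373 − 7458.00000 = -85.00000
Mean deviation: (-85.50000 + -85.00000) / 2 = -85.250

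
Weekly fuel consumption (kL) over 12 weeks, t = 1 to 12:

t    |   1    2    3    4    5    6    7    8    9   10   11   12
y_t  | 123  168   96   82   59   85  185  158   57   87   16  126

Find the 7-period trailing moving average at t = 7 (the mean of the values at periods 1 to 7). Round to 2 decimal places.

114.00

Sum of periods 1–7: 123 + 168 + 96 + 82 + 59 + 85 + 185 = 798
Divide by 7: 798 / 7 = 114.00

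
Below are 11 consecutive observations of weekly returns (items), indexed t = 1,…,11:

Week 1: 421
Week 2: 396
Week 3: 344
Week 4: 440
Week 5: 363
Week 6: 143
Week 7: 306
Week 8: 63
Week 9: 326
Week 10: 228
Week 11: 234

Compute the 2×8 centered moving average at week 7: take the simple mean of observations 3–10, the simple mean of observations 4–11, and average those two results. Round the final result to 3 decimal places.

269.750

Sum over 3–10: 344 + 440 + 363 + 143 + 306 + 63 + 326 + 228 = 2213
Sum over 4–11: 440 + 363 + 143 + 306 + 63 + 326 + 228 + 234 = 2103
CMA at t=7 = (2213 + 2103) / (2·8) = 4316 / 16 = 269.750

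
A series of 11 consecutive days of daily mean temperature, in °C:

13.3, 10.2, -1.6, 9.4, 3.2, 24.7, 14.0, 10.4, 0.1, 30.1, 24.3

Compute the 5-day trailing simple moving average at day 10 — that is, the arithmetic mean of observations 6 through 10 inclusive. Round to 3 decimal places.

Sum of periods 6–10: 24.7 + 14.0 + 10.4 + 0.1 + 30.1 = 79.3
Divide by 5: 79.3 / 5 = 15.860

15.860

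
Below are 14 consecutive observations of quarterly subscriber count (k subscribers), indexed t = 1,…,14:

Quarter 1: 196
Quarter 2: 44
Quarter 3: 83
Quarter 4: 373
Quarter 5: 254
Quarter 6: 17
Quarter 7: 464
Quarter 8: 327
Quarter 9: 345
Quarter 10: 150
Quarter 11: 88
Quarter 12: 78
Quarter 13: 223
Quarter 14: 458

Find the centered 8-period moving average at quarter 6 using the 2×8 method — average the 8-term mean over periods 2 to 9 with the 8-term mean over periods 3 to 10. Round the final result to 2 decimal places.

245.00

Sum over 2–9: 44 + 83 + 373 + 254 + 17 + 464 + 327 + 345 = 1907
Sum over 3–10: 83 + 373 + 254 + 17 + 464 + 327 + 345 + 150 = 2013
CMA at t=6 = (1907 + 2013) / (2·8) = 3920 / 16 = 245.00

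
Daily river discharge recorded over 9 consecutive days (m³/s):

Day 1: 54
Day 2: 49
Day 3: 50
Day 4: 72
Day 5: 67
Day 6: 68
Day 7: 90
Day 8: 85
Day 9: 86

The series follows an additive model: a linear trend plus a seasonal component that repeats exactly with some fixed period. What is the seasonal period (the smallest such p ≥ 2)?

3

First differences y_{t+1} − y_t: -5, 1, 22, -5, 1, 22, -5, 1, …
The difference pattern repeats every 3 terms and not for any smaller step, so p = 3.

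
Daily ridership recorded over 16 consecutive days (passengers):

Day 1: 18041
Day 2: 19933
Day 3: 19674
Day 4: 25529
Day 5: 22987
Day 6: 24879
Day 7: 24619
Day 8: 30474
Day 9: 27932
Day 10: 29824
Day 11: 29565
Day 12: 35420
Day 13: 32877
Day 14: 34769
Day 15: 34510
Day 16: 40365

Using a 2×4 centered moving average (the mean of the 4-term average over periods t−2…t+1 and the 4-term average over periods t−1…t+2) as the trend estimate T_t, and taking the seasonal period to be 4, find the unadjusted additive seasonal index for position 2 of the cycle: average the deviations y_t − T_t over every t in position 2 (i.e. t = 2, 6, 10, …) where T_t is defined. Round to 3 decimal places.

Season position 2 occurs at t = 6, 10, 14 (where T_t is defined).
t=6: T_6 = 25121.62500; y_6 − T_6 = 24879 − 25121.62500 = -242.62500
t=10: T_10 = 30067.00000; y_10 − T_10 = 29824 − 30067.00000 = -243.00000
t=14: T_14 = 35012.12500; y_14 − T_14 = 34769 − 35012.12500 = -243.12500
Mean deviation: (-242.62500 + -243.00000 + -243.12500) / 3 = -242.917

-242.917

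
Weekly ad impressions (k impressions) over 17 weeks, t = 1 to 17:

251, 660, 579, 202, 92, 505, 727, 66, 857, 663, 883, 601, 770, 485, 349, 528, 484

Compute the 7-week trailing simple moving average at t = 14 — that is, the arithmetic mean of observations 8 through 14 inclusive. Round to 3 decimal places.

Sum of periods 8–14: 66 + 857 + 663 + 883 + 601 + 770 + 485 = 4325
Divide by 7: 4325 / 7 = 617.857

617.857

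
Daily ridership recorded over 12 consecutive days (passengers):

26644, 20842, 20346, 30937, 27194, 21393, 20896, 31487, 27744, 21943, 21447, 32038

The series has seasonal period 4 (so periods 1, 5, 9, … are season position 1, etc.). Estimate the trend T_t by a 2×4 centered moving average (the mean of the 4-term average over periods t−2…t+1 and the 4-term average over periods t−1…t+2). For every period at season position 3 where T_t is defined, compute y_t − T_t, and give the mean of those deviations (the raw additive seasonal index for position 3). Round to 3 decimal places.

Season position 3 occurs at t = 3, 7 (where T_t is defined).
t=3: T_3 = 24761.00000; y_3 − T_3 = 20346 − 24761.00000 = -4415.00000
t=7: T_7 = 25311.25000; y_7 − T_7 = 20896 − 25311.25000 = -4415.25000
Mean deviation: (-4415.00000 + -4415.25000) / 2 = -4415.125

-4415.125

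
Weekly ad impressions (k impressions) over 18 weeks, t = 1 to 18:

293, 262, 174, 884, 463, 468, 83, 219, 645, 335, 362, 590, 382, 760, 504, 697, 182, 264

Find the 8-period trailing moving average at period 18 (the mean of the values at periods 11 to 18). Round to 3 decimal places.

467.625

Sum of periods 11–18: 362 + 590 + 382 + 760 + 504 + 697 + 182 + 264 = 3741
Divide by 8: 3741 / 8 = 467.625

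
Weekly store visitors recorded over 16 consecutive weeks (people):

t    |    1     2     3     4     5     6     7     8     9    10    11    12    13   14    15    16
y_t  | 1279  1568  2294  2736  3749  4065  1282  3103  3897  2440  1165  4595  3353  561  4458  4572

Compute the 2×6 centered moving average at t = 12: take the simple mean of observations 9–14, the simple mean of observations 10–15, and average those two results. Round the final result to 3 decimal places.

Sum over 9–14: 3897 + 2440 + 1165 + 4595 + 3353 + 561 = 16011
Sum over 10–15: 2440 + 1165 + 4595 + 3353 + 561 + 4458 = 16572
CMA at t=12 = (16011 + 16572) / (2·6) = 32583 / 12 = 2715.250

2715.250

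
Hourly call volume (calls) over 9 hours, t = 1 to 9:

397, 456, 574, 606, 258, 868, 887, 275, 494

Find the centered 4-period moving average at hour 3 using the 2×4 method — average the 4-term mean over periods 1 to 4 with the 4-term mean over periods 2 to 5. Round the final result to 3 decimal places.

490.875

Sum over 1–4: 397 + 456 + 574 + 606 = 2033
Sum over 2–5: 456 + 574 + 606 + 258 = 1894
CMA at t=3 = (2033 + 1894) / (2·4) = 3927 / 8 = 490.875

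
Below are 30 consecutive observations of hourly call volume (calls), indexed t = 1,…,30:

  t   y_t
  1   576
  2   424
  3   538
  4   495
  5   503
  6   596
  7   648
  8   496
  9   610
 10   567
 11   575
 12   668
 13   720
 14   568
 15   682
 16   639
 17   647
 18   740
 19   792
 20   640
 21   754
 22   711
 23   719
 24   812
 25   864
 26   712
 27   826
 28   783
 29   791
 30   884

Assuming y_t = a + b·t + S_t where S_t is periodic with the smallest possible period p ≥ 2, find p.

First differences y_{t+1} − y_t: -152, 114, -43, 8, 93, 52, -152, 114, -43, 8, 93, 52, -152, 114, …
The difference pattern repeats every 6 terms and not for any smaller step, so p = 6.

6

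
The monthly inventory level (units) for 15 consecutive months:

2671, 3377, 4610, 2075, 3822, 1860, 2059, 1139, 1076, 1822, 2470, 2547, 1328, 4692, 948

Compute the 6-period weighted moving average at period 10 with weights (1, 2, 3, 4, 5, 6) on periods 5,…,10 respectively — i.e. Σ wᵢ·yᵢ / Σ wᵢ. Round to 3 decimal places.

1647.000

Weighted sum: 1·3822 + 2·1860 + 3·2059 + 4·1139 + 5·1076 + 6·1822 = 3822 + 3720 + 6177 + 4556 + 5380 + 10932 = 34587
Weight total: 1 + 2 + 3 + 4 + 5 + 6 = 21
WMA = 34587 / 21 = 1647.000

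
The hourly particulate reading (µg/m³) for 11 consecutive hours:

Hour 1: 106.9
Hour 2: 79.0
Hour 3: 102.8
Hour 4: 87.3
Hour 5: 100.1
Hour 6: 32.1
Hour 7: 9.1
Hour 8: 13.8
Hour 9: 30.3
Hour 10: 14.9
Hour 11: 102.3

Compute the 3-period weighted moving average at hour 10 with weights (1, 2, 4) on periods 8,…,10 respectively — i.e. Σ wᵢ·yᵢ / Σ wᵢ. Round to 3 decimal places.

19.143

Weighted sum: 1·13.8 + 2·30.3 + 4·14.9 = 13.8 + 60.6 + 59.6 = 134.0
Weight total: 1 + 2 + 4 = 7
WMA = 134.0 / 7 = 19.143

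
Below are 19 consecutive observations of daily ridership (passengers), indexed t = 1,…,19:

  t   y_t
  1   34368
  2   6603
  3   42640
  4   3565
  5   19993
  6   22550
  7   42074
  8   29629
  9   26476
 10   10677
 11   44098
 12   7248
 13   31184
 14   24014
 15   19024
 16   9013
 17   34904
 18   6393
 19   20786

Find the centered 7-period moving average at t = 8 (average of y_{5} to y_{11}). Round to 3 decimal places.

Sum of periods 5–11: 19993 + 22550 + 42074 + 29629 + 26476 + 10677 + 44098 = 195497
Divide by 7: 195497 / 7 = 27928.143

27928.143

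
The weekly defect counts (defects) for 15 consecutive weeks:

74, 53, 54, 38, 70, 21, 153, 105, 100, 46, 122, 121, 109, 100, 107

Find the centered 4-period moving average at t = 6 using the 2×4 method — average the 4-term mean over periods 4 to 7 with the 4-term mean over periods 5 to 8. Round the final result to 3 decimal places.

78.875

Sum over 4–7: 38 + 70 + 21 + 153 = 282
Sum over 5–8: 70 + 21 + 153 + 105 = 349
CMA at t=6 = (282 + 349) / (2·4) = 631 / 8 = 78.875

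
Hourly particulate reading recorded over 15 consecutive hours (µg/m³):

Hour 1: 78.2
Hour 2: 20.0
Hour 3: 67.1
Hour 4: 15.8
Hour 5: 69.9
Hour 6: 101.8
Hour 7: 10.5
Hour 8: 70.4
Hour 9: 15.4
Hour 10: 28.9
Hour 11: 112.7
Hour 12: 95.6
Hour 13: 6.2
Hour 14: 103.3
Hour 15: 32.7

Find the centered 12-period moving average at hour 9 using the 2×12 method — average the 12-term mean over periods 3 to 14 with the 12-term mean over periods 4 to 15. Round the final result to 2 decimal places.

56.70

Sum over 3–14: 67.1 + 15.8 + 69.9 + 101.8 + 10.5 + 70.4 + 15.4 + 28.9 + 112.7 + 95.6 + 6.2 + 103.3 = 697.6
Sum over 4–15: 15.8 + 69.9 + 101.8 + 10.5 + 70.4 + 15.4 + 28.9 + 112.7 + 95.6 + 6.2 + 103.3 + 32.7 = 663.2
CMA at t=9 = (697.6 + 663.2) / (2·12) = 1360.8 / 24 = 56.70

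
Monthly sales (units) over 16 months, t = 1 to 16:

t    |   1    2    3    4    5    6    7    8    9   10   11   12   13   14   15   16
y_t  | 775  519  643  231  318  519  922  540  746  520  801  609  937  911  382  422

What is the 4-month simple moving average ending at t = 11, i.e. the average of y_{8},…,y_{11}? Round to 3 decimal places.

Sum of periods 8–11: 540 + 746 + 520 + 801 = 2607
Divide by 4: 2607 / 4 = 651.750

651.750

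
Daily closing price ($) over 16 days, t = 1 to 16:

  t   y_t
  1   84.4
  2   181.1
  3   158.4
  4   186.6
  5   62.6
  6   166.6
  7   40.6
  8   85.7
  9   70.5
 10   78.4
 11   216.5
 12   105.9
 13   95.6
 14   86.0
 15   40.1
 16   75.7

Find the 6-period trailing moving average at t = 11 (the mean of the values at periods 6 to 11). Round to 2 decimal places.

109.72

Sum of periods 6–11: 166.6 + 40.6 + 85.7 + 70.5 + 78.4 + 216.5 = 658.3
Divide by 6: 658.3 / 6 = 109.72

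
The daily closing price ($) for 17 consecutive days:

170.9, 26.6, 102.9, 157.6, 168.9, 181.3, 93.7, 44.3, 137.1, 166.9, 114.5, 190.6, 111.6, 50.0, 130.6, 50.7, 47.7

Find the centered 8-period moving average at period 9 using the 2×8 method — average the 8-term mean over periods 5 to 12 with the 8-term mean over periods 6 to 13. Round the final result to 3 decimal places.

Sum over 5–12: 168.9 + 181.3 + 93.7 + 44.3 + 137.1 + 166.9 + 114.5 + 190.6 = 1097.3
Sum over 6–13: 181.3 + 93.7 + 44.3 + 137.1 + 166.9 + 114.5 + 190.6 + 111.6 = 1040.0
CMA at t=9 = (1097.3 + 1040.0) / (2·8) = 2137.3 / 16 = 133.581

133.581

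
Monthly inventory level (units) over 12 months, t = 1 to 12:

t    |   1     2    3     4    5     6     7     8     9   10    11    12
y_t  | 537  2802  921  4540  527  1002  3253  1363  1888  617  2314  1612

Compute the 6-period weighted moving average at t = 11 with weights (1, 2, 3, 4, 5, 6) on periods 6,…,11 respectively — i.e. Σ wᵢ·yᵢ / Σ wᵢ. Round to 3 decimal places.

Weighted sum: 1·1002 + 2·3253 + 3·1363 + 4·1888 + 5·617 + 6·2314 = 1002 + 6506 + 4089 + 7552 + 3085 + 13884 = 36118
Weight total: 1 + 2 + 3 + 4 + 5 + 6 = 21
WMA = 36118 / 21 = 1719.905

1719.905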